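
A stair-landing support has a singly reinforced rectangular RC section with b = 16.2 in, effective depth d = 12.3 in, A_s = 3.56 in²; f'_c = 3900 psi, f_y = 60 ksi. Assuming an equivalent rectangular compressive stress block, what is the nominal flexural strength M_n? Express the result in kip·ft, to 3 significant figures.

M_n ≈ 184 kip·ft

T = A_s f_y = 3.56 × 60 = 213.6 kips.
a = T/(0.85 f'_c b) = 213.6/(0.85 × 3.9 × 16.2) = 3.977 in.
M_n = T(d − a/2) = 213.6 × (12.3 − 1.9885) = 2202.5 kip·in = 2202.5/12 = 183.54 kip·ft.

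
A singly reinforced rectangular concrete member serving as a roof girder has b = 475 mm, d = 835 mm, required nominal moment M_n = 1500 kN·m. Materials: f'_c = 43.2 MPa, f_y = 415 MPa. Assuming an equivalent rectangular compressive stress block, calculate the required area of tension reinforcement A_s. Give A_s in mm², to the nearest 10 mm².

A_s ≈ 4630 mm²

With M_n = 0.85 f'_c a b (d − a/2), solve the quadratic for a:
a = d − √(d² − 2M_n/(0.85 f'_c b)) = 835 − √(835² − 2 × 1500×10⁶/(0.85 × 43.2 × 475)) = 110.27 mm.
A_s = 0.85 f'_c a b / f_y = 0.85 × 43.2 × 110.27 × 475 / 415 = 4634.5 mm².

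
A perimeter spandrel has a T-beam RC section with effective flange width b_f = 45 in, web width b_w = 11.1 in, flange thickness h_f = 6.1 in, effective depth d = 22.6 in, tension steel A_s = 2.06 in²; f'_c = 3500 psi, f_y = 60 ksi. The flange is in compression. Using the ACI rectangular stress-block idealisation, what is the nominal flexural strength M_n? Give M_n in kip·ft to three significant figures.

M_n ≈ 228 kip·ft

Tension: T = A_s f_y = 2.06 × 60 = 123.6 kips.
Try a within the flange: a = T/(0.85 f'_c b_f) = 123.6/(0.85 × 3.5 × 45) = 0.923 in.
Since a = 0.923 ≤ h_f = 6.1 in, the stress block lies entirely in the flange; analyse as a rectangular beam of width b_f.
M_n = T(d − a/2) = 123.6 × (22.6 − 0.4615) = 2736.3 kip·in.
M_n = 2736.3/12 = 228.03 kip·ft.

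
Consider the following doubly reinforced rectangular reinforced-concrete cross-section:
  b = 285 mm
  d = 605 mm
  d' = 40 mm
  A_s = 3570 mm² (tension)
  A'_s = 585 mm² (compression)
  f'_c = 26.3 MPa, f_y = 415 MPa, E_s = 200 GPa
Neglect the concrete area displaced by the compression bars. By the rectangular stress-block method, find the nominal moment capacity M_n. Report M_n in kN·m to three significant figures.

Assume both tension and compression steel yield.
Net tension couple steel: A_s − A'_s = 2985 mm².
a = (A_s − A'_s) f_y / (0.85 f'_c b) = 1238775/(0.85 × 26.3 × 285) = 194.43 mm.
c = a/β₁ = 194.43/0.85 = 228.74 mm; ε'_s = 0.003(c − d')/c = 0.0025 ≥ f_y/E_s = 0.0021, so compression steel does yield.
M_n = (A_s − A'_s) f_y (d − a/2) + A'_s f_y (d − d') = [1238775 × (605 − 97.215) + 242775 × (605 − 40)] × 10⁻⁶ = 629.03 + 137.17 = 766.20 kN·m.

M_n ≈ 766 kN·m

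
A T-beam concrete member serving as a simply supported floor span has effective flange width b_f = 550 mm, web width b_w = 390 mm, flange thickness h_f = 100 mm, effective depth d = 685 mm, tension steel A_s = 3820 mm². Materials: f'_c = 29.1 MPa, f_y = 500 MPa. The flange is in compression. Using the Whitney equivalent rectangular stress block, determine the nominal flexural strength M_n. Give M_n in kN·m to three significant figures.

M_n ≈ 1170 kN·m

Tension: T = A_s f_y = 3820 × 500 = 1910000 N.
Try a within the flange: a = T/(0.85 f'_c b_f) = 1910000/(0.85 × 29.1 × 550) = 140.40 mm.
a = 140.40 > h_f = 100 mm: the block extends into the web. Split into flange-overhang and web parts.
C_f = 0.85 f'_c (b_f − b_w) h_f = 0.85 × 29.1 × (550 − 390) × 100 = 395760 N.
Remaining web compression depth: a_w = (T − C_f)/(0.85 f'_c b_w) = (1910000 − 395760)/(0.85 × 29.1 × 390) = 156.97 mm.
M_n = C_f(d − h_f/2) + (T − C_f)(d − a_w/2) = 395760 × (685 − 50) + 1514240 × (685 − 78.485) = 251.31 + 918.41 = 1169.72 × 10⁶ N·mm.
M_n = 1169.72 kN·m.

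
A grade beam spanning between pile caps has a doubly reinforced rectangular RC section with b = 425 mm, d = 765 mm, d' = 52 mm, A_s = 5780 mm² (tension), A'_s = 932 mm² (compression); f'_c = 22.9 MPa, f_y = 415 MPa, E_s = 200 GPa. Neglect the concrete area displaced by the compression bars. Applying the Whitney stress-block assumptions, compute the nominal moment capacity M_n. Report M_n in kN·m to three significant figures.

M_n ≈ 1570 kN·m

Assume both tension and compression steel yield.
Net tension couple steel: A_s − A'_s = 4848 mm².
a = (A_s − A'_s) f_y / (0.85 f'_c b) = 2011920/(0.85 × 22.9 × 425) = 243.20 mm.
c = a/β₁ = 243.20/0.85 = 286.12 mm; ε'_s = 0.003(c − d')/c = 0.0025 ≥ f_y/E_s = 0.0021, so compression steel does yield.
M_n = (A_s − A'_s) f_y (d − a/2) + A'_s f_y (d − d') = [2011920 × (765 − 121.6) + 386780 × (765 − 52)] × 10⁻⁶ = 1294.47 + 275.77 = 1570.24 kN·m.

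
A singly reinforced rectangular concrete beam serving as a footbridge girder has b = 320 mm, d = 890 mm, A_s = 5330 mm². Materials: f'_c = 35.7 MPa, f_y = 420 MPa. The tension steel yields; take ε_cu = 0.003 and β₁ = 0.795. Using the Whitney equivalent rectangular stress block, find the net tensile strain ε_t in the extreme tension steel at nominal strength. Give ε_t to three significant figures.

a = A_s f_y/(0.85 f'_c b) = 230.54 mm.
β₁ = 0.795, so c = a/β₁ = 230.54/0.795 = 289.99 mm.
From the linear strain diagram with ε_cu = 0.003: ε_t = 0.003 (d − c)/c = 0.003 × (890 − 289.99)/289.99 = 0.00621.
Since ε_t ≥ 0.005, the section is tension-controlled.

ε_t ≈ 0.00621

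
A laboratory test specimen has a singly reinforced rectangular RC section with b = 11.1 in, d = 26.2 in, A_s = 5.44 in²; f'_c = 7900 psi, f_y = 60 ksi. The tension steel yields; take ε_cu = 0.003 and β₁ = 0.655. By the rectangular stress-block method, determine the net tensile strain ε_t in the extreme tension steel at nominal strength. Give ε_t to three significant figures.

a = A_s f_y/(0.85 f'_c b) = 4.379 in.
β₁ = 0.655, so c = a/β₁ = 4.379/0.655 = 6.685 in.
From the linear strain diagram with ε_cu = 0.003: ε_t = 0.003 (d − c)/c = 0.003 × (26.2 − 6.685)/6.685 = 0.00876.
Since ε_t ≥ 0.005, the section is tension-controlled.

ε_t ≈ 0.00876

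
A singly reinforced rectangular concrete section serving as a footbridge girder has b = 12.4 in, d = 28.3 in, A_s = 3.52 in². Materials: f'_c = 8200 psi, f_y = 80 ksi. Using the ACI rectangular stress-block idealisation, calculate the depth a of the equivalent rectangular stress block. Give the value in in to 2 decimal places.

a ≈ 3.26 in

T = A_s f_y = 3.52 × 80 = 281.6 kips.
a = T/(0.85 f'_c b) = 281.6/(0.85 × 8.2 × 12.4) = 3.26 in.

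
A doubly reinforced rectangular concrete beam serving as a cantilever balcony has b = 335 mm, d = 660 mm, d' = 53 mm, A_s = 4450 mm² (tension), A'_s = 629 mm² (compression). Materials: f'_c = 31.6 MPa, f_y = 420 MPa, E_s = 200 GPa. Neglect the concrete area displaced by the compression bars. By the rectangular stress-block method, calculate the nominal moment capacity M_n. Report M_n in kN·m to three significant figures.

M_n ≈ 1080 kN·m

Assume both tension and compression steel yield.
Net tension couple steel: A_s − A'_s = 3821 mm².
a = (A_s − A'_s) f_y / (0.85 f'_c b) = 1604820/(0.85 × 31.6 × 335) = 178.35 mm.
c = a/β₁ = 178.35/0.824 = 216.44 mm; ε'_s = 0.003(c − d')/c = 0.0023 ≥ f_y/E_s = 0.0021, so compression steel does yield.
M_n = (A_s − A'_s) f_y (d − a/2) + A'_s f_y (d − d') = [1604820 × (660 − 89.175) + 264180 × (660 − 53)] × 10⁻⁶ = 916.07 + 160.36 = 1076.43 kN·m.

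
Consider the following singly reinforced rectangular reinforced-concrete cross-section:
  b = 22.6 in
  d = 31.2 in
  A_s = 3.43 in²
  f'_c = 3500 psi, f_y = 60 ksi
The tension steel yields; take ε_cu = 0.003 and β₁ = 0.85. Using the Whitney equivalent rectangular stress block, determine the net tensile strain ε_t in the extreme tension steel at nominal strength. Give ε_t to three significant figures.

ε_t ≈ 0.0230

a = A_s f_y/(0.85 f'_c b) = 3.061 in.
β₁ = 0.85, so c = a/β₁ = 3.061/0.85 = 3.601 in.
From the linear strain diagram with ε_cu = 0.003: ε_t = 0.003 (d − c)/c = 0.003 × (31.2 − 3.601)/3.601 = 0.0230.
Since ε_t ≥ 0.005, the section is tension-controlled.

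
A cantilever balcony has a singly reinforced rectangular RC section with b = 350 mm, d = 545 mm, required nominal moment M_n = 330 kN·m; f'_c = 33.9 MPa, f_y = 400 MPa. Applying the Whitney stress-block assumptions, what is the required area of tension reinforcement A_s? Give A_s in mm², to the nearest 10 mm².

A_s ≈ 1610 mm²

With M_n = 0.85 f'_c a b (d − a/2), solve the quadratic for a:
a = d − √(d² − 2M_n/(0.85 f'_c b)) = 545 − √(545² − 2 × 330×10⁶/(0.85 × 33.9 × 350)) = 63.77 mm.
A_s = 0.85 f'_c a b / f_y = 0.85 × 33.9 × 63.77 × 350 / 400 = 1607.8 mm².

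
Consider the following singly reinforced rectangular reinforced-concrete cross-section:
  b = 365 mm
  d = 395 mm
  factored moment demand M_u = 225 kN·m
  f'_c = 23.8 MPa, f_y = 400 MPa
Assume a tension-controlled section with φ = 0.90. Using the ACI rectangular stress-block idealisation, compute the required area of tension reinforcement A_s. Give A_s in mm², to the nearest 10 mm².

A_s ≈ 1810 mm²

M_n = M_u/φ = 225/0.90 = 250 kN·m.
With M_n = 0.85 f'_c a b (d − a/2), solve the quadratic for a:
a = d − √(d² − 2M_n/(0.85 f'_c b)) = 395 − √(395² − 2 × 250×10⁶/(0.85 × 23.8 × 365)) = 97.83 mm.
A_s = 0.85 f'_c a b / f_y = 0.85 × 23.8 × 97.83 × 365 / 400 = 1805.9 mm².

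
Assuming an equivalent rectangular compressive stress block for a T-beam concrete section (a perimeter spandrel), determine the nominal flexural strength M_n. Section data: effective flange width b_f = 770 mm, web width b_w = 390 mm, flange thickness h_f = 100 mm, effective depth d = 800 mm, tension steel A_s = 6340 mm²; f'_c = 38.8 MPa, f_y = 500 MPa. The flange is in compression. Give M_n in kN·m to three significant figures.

M_n ≈ 2330 kN·m

Tension: T = A_s f_y = 6340 × 500 = 3170000 N.
Try a within the flange: a = T/(0.85 f'_c b_f) = 3170000/(0.85 × 38.8 × 770) = 124.83 mm.
a = 124.83 > h_f = 100 mm: the block extends into the web. Split into flange-overhang and web parts.
C_f = 0.85 f'_c (b_f − b_w) h_f = 0.85 × 38.8 × (770 − 390) × 100 = 1253240 N.
Remaining web compression depth: a_w = (T − C_f)/(0.85 f'_c b_w) = (3170000 − 1253240)/(0.85 × 38.8 × 390) = 149.02 mm.
M_n = C_f(d − h_f/2) + (T − C_f)(d − a_w/2) = 1253240 × (800 − 50) + 1916760 × (800 − 74.51) = 939.93 + 1390.59 = 2330.52 × 10⁶ N·mm.
M_n = 2330.52 kN·m.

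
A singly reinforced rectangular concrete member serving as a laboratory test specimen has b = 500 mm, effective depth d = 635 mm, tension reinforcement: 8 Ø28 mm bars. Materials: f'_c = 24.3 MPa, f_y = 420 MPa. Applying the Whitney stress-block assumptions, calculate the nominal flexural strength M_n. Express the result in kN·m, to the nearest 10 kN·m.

A_s = 8 × 616 = 4928 mm².
T = A_s f_y = 4928 × 420 = 2069760 N = 2069.76 kN.
From C = T: a = T/(0.85 f'_c b) = 2069760/(0.85 × 24.3 × 500) = 200.41 mm.
M_n = T(d − a/2) = 2069.76 kN × (635 − 100.205) mm = 1106.90 kN·m.

M_n ≈ 1110 kN·m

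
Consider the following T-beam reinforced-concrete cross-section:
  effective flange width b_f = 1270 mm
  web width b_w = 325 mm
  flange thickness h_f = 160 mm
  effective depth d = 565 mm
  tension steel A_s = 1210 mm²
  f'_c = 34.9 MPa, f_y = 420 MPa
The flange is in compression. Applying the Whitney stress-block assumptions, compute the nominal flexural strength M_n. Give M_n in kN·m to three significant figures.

Tension: T = A_s f_y = 1210 × 420 = 508200 N.
Try a within the flange: a = T/(0.85 f'_c b_f) = 508200/(0.85 × 34.9 × 1270) = 13.49 mm.
Since a = 13.49 ≤ h_f = 160 mm, the stress block lies entirely in the flange; analyse as a rectangular beam of width b_f.
M_n = T(d − a/2) = 508200 × (565 − 6.745) = 283.71 × 10⁶ N·mm.
M_n = 283.71 kN·m.

M_n ≈ 284 kN·m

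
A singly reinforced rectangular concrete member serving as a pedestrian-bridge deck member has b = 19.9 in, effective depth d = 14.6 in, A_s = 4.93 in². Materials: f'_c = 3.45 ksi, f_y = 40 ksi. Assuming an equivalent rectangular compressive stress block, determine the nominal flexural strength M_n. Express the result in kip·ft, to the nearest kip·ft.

M_n ≈ 212 kip·ft

T = A_s f_y = 4.93 × 40 = 197.2 kips.
a = T/(0.85 f'_c b) = 197.2/(0.85 × 3.45 × 19.9) = 3.379 in.
M_n = T(d − a/2) = 197.2 × (14.6 − 1.6895) = 2546.0 kip·in = 2546.0/12 = 212.17 kip·ft.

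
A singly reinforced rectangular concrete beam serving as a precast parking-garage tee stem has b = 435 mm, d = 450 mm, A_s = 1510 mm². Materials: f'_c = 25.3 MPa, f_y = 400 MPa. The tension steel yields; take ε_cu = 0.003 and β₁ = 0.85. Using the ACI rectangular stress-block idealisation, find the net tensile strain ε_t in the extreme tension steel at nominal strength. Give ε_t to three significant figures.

ε_t ≈ 0.0148

a = A_s f_y/(0.85 f'_c b) = 64.57 mm.
β₁ = 0.85, so c = a/β₁ = 64.57/0.85 = 75.96 mm.
From the linear strain diagram with ε_cu = 0.003: ε_t = 0.003 (d − c)/c = 0.003 × (450 − 75.96)/75.96 = 0.0148.
Since ε_t ≥ 0.005, the section is tension-controlled.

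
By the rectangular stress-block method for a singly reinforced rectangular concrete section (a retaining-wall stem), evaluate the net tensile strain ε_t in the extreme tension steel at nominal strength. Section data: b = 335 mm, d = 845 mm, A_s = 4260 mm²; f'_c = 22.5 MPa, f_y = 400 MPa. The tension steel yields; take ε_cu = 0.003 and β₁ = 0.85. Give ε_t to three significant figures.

a = A_s f_y/(0.85 f'_c b) = 265.96 mm.
β₁ = 0.85, so c = a/β₁ = 265.96/0.85 = 312.89 mm.
From the linear strain diagram with ε_cu = 0.003: ε_t = 0.003 (d − c)/c = 0.003 × (845 − 312.89)/312.89 = 0.00510.
Since ε_t ≥ 0.005, the section is tension-controlled.

ε_t ≈ 0.00510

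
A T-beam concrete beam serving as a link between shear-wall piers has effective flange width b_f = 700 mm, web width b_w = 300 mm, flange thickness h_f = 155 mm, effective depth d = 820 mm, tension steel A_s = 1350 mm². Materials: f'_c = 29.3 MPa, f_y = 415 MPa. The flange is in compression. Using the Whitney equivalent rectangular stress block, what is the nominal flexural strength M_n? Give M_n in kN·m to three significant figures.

M_n ≈ 450 kN·m

Tension: T = A_s f_y = 1350 × 415 = 560250 N.
Try a within the flange: a = T/(0.85 f'_c b_f) = 560250/(0.85 × 29.3 × 700) = 32.14 mm.
Since a = 32.14 ≤ h_f = 155 mm, the stress block lies entirely in the flange; analyse as a rectangular beam of width b_f.
M_n = T(d − a/2) = 560250 × (820 − 16.07) = 450.40 × 10⁶ N·mm.
M_n = 450.40 kN·m.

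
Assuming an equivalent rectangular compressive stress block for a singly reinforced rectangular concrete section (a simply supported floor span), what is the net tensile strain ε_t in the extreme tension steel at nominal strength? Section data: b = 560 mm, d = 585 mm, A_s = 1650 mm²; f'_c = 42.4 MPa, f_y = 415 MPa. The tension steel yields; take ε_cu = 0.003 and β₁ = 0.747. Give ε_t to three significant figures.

a = A_s f_y/(0.85 f'_c b) = 33.93 mm.
β₁ = 0.747, so c = a/β₁ = 33.93/0.747 = 45.42 mm.
From the linear strain diagram with ε_cu = 0.003: ε_t = 0.003 (d − c)/c = 0.003 × (585 − 45.42)/45.42 = 0.0356.
Since ε_t ≥ 0.005, the section is tension-controlled.

ε_t ≈ 0.0356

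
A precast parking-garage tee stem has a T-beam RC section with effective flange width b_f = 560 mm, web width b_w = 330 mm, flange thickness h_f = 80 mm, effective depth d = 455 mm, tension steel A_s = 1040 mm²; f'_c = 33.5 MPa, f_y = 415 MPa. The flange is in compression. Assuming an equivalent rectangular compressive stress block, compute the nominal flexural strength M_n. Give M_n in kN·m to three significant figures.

Tension: T = A_s f_y = 1040 × 415 = 431600 N.
Try a within the flange: a = T/(0.85 f'_c b_f) = 431600/(0.85 × 33.5 × 560) = 27.07 mm.
Since a = 27.07 ≤ h_f = 80 mm, the stress block lies entirely in the flange; analyse as a rectangular beam of width b_f.
M_n = T(d − a/2) = 431600 × (455 − 13.535) = 190.54 × 10⁶ N·mm.
M_n = 190.54 kN·m.

M_n ≈ 191 kN·m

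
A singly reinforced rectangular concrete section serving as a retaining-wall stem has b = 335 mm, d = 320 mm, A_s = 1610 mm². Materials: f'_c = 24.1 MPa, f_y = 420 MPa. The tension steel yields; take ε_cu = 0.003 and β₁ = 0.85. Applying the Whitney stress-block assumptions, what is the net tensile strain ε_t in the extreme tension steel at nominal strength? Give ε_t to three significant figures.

ε_t ≈ 0.00528

a = A_s f_y/(0.85 f'_c b) = 98.54 mm.
β₁ = 0.85, so c = a/β₁ = 98.54/0.85 = 115.93 mm.
From the linear strain diagram with ε_cu = 0.003: ε_t = 0.003 (d − c)/c = 0.003 × (320 − 115.93)/115.93 = 0.00528.
Since ε_t ≥ 0.005, the section is tension-controlled.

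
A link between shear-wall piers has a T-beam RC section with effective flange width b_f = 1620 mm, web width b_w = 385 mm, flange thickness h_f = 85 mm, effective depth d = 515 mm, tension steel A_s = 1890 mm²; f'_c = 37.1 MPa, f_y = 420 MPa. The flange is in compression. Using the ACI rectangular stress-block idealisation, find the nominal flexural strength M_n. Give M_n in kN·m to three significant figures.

M_n ≈ 403 kN·m

Tension: T = A_s f_y = 1890 × 420 = 793800 N.
Try a within the flange: a = T/(0.85 f'_c b_f) = 793800/(0.85 × 37.1 × 1620) = 15.54 mm.
Since a = 15.54 ≤ h_f = 85 mm, the stress block lies entirely in the flange; analyse as a rectangular beam of width b_f.
M_n = T(d − a/2) = 793800 × (515 − 7.77) = 402.64 × 10⁶ N·mm.
M_n = 402.64 kN·m.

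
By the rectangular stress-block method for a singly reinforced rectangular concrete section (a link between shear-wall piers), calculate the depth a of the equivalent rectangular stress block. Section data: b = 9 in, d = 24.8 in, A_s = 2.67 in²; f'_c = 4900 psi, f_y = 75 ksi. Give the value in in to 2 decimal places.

T = A_s f_y = 2.67 × 75 = 200.25 kips.
a = T/(0.85 f'_c b) = 200.25/(0.85 × 4.9 × 9) = 5.34 in.

a ≈ 5.34 in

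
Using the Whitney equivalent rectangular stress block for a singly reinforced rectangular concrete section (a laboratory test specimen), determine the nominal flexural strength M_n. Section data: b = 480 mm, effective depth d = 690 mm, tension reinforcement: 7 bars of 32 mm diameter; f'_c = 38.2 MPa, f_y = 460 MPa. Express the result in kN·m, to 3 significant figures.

M_n ≈ 1570 kN·m

A_s = 7 × 804 = 5628 mm².
T = A_s f_y = 5628 × 460 = 2588880 N = 2588.88 kN.
From C = T: a = T/(0.85 f'_c b) = 2588880/(0.85 × 38.2 × 480) = 166.11 mm.
M_n = T(d − a/2) = 2588.88 kN × (690 − 83.055) mm = 1571.31 kN·m.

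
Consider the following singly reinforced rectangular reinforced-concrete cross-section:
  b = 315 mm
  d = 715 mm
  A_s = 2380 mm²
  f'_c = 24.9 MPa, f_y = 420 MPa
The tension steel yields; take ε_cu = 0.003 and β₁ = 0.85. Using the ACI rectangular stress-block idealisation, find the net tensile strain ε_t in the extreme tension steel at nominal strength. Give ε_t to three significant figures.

ε_t ≈ 0.00916

a = A_s f_y/(0.85 f'_c b) = 149.93 mm.
β₁ = 0.85, so c = a/β₁ = 149.93/0.85 = 176.39 mm.
From the linear strain diagram with ε_cu = 0.003: ε_t = 0.003 (d − c)/c = 0.003 × (715 − 176.39)/176.39 = 0.00916.
Since ε_t ≥ 0.005, the section is tension-controlled.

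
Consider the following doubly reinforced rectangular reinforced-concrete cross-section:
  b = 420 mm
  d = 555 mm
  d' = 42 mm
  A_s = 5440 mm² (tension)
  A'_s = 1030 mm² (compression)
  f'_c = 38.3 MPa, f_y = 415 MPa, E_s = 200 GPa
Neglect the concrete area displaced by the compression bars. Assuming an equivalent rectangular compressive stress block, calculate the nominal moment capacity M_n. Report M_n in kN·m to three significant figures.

M_n ≈ 1110 kN·m

Assume both tension and compression steel yield.
Net tension couple steel: A_s − A'_s = 4410 mm².
a = (A_s − A'_s) f_y / (0.85 f'_c b) = 1830150/(0.85 × 38.3 × 420) = 133.85 mm.
c = a/β₁ = 133.85/0.776 = 172.49 mm; ε'_s = 0.003(c − d')/c = 0.0023 ≥ f_y/E_s = 0.0021, so compression steel does yield.
M_n = (A_s − A'_s) f_y (d − a/2) + A'_s f_y (d − d') = [1830150 × (555 − 66.925) + 427450 × (555 − 42)] × 10⁻⁶ = 893.25 + 219.28 = 1112.53 kN·m.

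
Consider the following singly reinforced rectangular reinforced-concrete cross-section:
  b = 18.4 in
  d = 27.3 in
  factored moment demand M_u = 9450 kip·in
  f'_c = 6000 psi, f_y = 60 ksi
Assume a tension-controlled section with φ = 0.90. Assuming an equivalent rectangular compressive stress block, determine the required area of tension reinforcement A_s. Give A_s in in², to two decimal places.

A_s ≈ 6.98 in²

M_n = M_u/φ = 9450/0.90 = 10500 kip·in.
From M_n = 0.85 f'_c a b (d − a/2):
a = d − √(d² − 2M_n/(0.85 f'_c b)) = 27.3 − √(27.3² − 2 × 10500/(0.85 × 6 × 18.4)) = 4.464 in.
A_s = 0.85 f'_c a b / f_y = 0.85 × 6 × 4.464 × 18.4 / 60 = 6.982 in².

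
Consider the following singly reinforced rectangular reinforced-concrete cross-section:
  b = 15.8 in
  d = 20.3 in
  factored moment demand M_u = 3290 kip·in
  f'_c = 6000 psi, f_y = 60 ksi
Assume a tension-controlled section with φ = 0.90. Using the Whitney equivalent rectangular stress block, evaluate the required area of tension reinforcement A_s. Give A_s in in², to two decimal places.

M_n = M_u/φ = 3290/0.90 = 3655.56 kip·in.
From M_n = 0.85 f'_c a b (d − a/2):
a = d − √(d² − 2M_n/(0.85 f'_c b)) = 20.3 − √(20.3² − 2 × 3655.56/(0.85 × 6 × 15.8)) = 2.374 in.
A_s = 0.85 f'_c a b / f_y = 0.85 × 6 × 2.374 × 15.8 / 60 = 3.188 in².

A_s ≈ 3.19 in²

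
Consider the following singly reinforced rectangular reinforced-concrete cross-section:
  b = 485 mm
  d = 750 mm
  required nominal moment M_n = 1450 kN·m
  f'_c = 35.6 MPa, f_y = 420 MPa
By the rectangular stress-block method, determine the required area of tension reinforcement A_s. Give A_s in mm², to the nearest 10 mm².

A_s ≈ 5100 mm²

With M_n = 0.85 f'_c a b (d − a/2), solve the quadratic for a:
a = d − √(d² − 2M_n/(0.85 f'_c b)) = 750 − √(750² − 2 × 1450×10⁶/(0.85 × 35.6 × 485)) = 145.93 mm.
A_s = 0.85 f'_c a b / f_y = 0.85 × 35.6 × 145.93 × 485 / 420 = 5099.2 mm².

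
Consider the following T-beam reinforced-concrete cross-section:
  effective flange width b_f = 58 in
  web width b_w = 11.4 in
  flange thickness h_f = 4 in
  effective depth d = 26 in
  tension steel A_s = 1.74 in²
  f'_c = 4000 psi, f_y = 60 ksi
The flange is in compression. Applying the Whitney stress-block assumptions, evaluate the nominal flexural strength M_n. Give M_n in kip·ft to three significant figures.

M_n ≈ 224 kip·ft

Tension: T = A_s f_y = 1.74 × 60 = 104.4 kips.
Try a within the flange: a = T/(0.85 f'_c b_f) = 104.4/(0.85 × 4 × 58) = 0.529 in.
Since a = 0.529 ≤ h_f = 4 in, the stress block lies entirely in the flange; analyse as a rectangular beam of width b_f.
M_n = T(d − a/2) = 104.4 × (26 − 0.2645) = 2686.8 kip·in.
M_n = 2686.8/12 = 223.90 kip·ft.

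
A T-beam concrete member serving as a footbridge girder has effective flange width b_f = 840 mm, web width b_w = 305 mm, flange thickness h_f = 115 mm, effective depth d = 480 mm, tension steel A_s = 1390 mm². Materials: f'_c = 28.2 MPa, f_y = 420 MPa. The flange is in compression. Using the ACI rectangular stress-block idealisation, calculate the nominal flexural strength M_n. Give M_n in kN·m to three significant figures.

M_n ≈ 272 kN·m

Tension: T = A_s f_y = 1390 × 420 = 583800 N.
Try a within the flange: a = T/(0.85 f'_c b_f) = 583800/(0.85 × 28.2 × 840) = 28.99 mm.
Since a = 28.99 ≤ h_f = 115 mm, the stress block lies entirely in the flange; analyse as a rectangular beam of width b_f.
M_n = T(d − a/2) = 583800 × (480 − 14.495) = 271.76 × 10⁶ N·mm.
M_n = 271.76 kN·m.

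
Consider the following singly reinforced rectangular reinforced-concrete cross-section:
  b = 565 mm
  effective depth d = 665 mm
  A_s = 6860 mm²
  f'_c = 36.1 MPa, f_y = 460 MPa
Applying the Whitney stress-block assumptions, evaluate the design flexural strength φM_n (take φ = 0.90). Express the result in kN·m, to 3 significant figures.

T = A_s f_y = 6860 × 460 = 3155600 N = 3155.6 kN.
From C = T: a = T/(0.85 f'_c b) = 3155600/(0.85 × 36.1 × 565) = 182.02 mm.
M_n = T(d − a/2) = 3155.6 kN × (665 − 91.01) mm = 1811.28 kN·m.
φM_n = 0.90 × 1811.28 = 1630.15 kN·m.

φM_n ≈ 1630 kN·m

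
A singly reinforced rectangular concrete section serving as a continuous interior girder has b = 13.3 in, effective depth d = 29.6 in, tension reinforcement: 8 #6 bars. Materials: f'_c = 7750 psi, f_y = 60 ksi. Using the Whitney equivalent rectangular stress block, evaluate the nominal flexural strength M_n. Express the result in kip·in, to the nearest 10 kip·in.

M_n ≈ 6000 kip·in

A_s = 8 × 0.44 = 3.52 in².
T = A_s f_y = 3.52 × 60 = 211.2 kips.
a = T/(0.85 f'_c b) = 211.2/(0.85 × 7.75 × 13.3) = 2.411 in.
M_n = T(d − a/2) = 211.2 × (29.6 − 1.2055) = 5996.9 kip·in.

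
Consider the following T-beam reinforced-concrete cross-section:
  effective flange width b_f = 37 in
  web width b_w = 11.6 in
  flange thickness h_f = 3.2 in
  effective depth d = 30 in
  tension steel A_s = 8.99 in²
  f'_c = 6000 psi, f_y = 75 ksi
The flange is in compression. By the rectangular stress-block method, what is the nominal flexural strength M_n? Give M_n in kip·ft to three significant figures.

M_n ≈ 1580 kip·ft

Tension: T = A_s f_y = 8.99 × 75 = 674.25 kips.
Try a within the flange: a = T/(0.85 f'_c b_f) = 674.25/(0.85 × 6 × 37) = 3.573 in.
a = 3.573 > h_f = 3.2 in: the block extends into the web. Split into flange-overhang and web parts.
C_f = 0.85 f'_c (b_f − b_w) h_f = 0.85 × 6 × (37 − 11.6) × 3.2 = 414.5 kips.
Remaining web compression depth: a_w = (T − C_f)/(0.85 f'_c b_w) = (674.25 − 414.5)/(0.85 × 6 × 11.6) = 4.391 in.
M_n = C_f(d − h_f/2) + (T − C_f)(d − a_w/2) = 414.5 × (30 − 1.6) + 259.75 × (30 − 2.1955) = 11771.8 + 7222.2 = 18994.0 kip·in.
M_n = 18994.0/12 = 1582.83 kip·ft.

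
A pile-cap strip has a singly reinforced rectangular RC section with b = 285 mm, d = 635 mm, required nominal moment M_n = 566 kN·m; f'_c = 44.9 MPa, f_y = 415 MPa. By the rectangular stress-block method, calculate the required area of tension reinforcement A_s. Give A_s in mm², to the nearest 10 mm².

A_s ≈ 2310 mm²

With M_n = 0.85 f'_c a b (d − a/2), solve the quadratic for a:
a = d − √(d² − 2M_n/(0.85 f'_c b)) = 635 − √(635² − 2 × 566×10⁶/(0.85 × 44.9 × 285)) = 88.05 mm.
A_s = 0.85 f'_c a b / f_y = 0.85 × 44.9 × 88.05 × 285 / 415 = 2307.8 mm².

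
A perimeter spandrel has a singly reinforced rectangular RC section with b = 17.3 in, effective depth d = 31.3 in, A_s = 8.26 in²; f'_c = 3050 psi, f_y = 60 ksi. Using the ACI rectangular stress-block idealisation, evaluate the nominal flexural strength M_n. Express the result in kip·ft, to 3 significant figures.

M_n ≈ 1060 kip·ft

T = A_s f_y = 8.26 × 60 = 495.6 kips.
a = T/(0.85 f'_c b) = 495.6/(0.85 × 3.05 × 17.3) = 11.050 in.
M_n = T(d − a/2) = 495.6 × (31.3 − 5.525) = 12774.1 kip·in = 12774.1/12 = 1064.51 kip·ft.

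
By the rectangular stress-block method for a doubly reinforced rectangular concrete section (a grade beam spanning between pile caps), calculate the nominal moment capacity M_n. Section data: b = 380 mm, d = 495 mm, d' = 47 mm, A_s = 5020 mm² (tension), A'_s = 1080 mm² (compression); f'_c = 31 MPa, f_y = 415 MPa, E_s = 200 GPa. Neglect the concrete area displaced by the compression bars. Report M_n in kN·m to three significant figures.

M_n ≈ 877 kN·m

Assume both tension and compression steel yield.
Net tension couple steel: A_s − A'_s = 3940 mm².
a = (A_s − A'_s) f_y / (0.85 f'_c b) = 1635100/(0.85 × 31 × 380) = 163.30 mm.
c = a/β₁ = 163.30/0.829 = 196.98 mm; ε'_s = 0.003(c − d')/c = 0.0023 ≥ f_y/E_s = 0.0021, so compression steel does yield.
M_n = (A_s − A'_s) f_y (d − a/2) + A'_s f_y (d − d') = [1635100 × (495 − 81.65) + 448200 × (495 − 47)] × 10⁻⁶ = 675.87 + 200.79 = 876.66 kN·m.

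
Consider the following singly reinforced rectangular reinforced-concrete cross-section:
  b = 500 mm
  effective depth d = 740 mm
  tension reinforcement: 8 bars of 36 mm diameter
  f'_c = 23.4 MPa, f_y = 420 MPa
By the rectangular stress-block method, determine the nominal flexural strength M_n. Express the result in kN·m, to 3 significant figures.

A_s = 8 × 1018 = 8144 mm².
T = A_s f_y = 8144 × 420 = 3420480 N = 3420.48 kN.
From C = T: a = T/(0.85 f'_c b) = 3420480/(0.85 × 23.4 × 500) = 343.94 mm.
M_n = T(d − a/2) = 3420.48 kN × (740 − 171.97) mm = 1942.94 kN·m.

M_n ≈ 1940 kN·m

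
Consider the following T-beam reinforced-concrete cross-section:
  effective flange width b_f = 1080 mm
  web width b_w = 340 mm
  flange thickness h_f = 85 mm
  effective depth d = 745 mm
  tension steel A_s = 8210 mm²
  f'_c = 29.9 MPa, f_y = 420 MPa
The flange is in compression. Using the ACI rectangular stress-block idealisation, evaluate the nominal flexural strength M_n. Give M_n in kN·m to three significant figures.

Tension: T = A_s f_y = 8210 × 420 = 3448200 N.
Try a within the flange: a = T/(0.85 f'_c b_f) = 3448200/(0.85 × 29.9 × 1080) = 125.63 mm.
a = 125.63 > h_f = 85 mm: the block extends into the web. Split into flange-overhang and web parts.
C_f = 0.85 f'_c (b_f − b_w) h_f = 0.85 × 29.9 × (1080 − 340) × 85 = 1598604 N.
Remaining web compression depth: a_w = (T − C_f)/(0.85 f'_c b_w) = (3448200 − 1598604)/(0.85 × 29.9 × 340) = 214.05 mm.
M_n = C_f(d − h_f/2) + (T − C_f)(d − a_w/2) = 1598604 × (745 − 42.5) + 1849596 × (745 − 107.025) = 1123.02 + 1180.00 = 2303.02 × 10⁶ N·mm.
M_n = 2303.02 kN·m.

M_n ≈ 2300 kN·m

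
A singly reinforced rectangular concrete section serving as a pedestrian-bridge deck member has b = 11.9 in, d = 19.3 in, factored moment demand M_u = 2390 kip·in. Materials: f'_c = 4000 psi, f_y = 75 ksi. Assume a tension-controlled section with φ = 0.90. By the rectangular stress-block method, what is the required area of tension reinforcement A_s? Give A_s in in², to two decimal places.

M_n = M_u/φ = 2390/0.90 = 2655.56 kip·in.
From M_n = 0.85 f'_c a b (d − a/2):
a = d − √(d² − 2M_n/(0.85 f'_c b)) = 19.3 − √(19.3² − 2 × 2655.56/(0.85 × 4 × 11.9)) = 3.769 in.
A_s = 0.85 f'_c a b / f_y = 0.85 × 4 × 3.769 × 11.9 / 75 = 2.033 in².

A_s ≈ 2.03 in²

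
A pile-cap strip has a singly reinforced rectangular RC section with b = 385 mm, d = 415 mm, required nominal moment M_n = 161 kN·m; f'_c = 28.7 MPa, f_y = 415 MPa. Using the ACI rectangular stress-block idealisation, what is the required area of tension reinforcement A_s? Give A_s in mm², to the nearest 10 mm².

A_s ≈ 990 mm²

With M_n = 0.85 f'_c a b (d − a/2), solve the quadratic for a:
a = d − √(d² − 2M_n/(0.85 f'_c b)) = 415 − √(415² − 2 × 161×10⁶/(0.85 × 28.7 × 385)) = 43.60 mm.
A_s = 0.85 f'_c a b / f_y = 0.85 × 28.7 × 43.60 × 385 / 415 = 986.7 mm².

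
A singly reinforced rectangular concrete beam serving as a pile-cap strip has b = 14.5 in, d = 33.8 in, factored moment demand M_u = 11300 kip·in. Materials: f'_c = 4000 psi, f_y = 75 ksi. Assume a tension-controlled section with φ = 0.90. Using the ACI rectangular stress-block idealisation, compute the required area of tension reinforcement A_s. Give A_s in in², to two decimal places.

A_s ≈ 5.68 in²

M_n = M_u/φ = 11300/0.90 = 12555.6 kip·in.
From M_n = 0.85 f'_c a b (d − a/2):
a = d − √(d² − 2M_n/(0.85 f'_c b)) = 33.8 − √(33.8² − 2 × 12555.6/(0.85 × 4 × 14.5)) = 8.639 in.
A_s = 0.85 f'_c a b / f_y = 0.85 × 4 × 8.639 × 14.5 / 75 = 5.679 in².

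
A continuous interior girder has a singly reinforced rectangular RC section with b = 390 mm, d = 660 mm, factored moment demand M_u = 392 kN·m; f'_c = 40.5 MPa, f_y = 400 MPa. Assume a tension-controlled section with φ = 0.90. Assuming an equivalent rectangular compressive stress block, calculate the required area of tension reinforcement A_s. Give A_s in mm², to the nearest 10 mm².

A_s ≈ 1720 mm²

M_n = M_u/φ = 392/0.90 = 435.556 kN·m.
With M_n = 0.85 f'_c a b (d − a/2), solve the quadratic for a:
a = d − √(d² − 2M_n/(0.85 f'_c b)) = 660 − √(660² − 2 × 435.556×10⁶/(0.85 × 40.5 × 390)) = 51.14 mm.
A_s = 0.85 f'_c a b / f_y = 0.85 × 40.5 × 51.14 × 390 / 400 = 1716.5 mm².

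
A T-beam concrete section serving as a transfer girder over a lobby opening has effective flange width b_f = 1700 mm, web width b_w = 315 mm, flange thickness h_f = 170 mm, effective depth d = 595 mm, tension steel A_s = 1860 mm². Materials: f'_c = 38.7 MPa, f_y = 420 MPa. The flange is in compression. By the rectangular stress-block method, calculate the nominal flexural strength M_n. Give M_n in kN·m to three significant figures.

M_n ≈ 459 kN·m

Tension: T = A_s f_y = 1860 × 420 = 781200 N.
Try a within the flange: a = T/(0.85 f'_c b_f) = 781200/(0.85 × 38.7 × 1700) = 13.97 mm.
Since a = 13.97 ≤ h_f = 170 mm, the stress block lies entirely in the flange; analyse as a rectangular beam of width b_f.
M_n = T(d − a/2) = 781200 × (595 − 6.985) = 459.36 × 10⁶ N·mm.
M_n = 459.36 kN·m.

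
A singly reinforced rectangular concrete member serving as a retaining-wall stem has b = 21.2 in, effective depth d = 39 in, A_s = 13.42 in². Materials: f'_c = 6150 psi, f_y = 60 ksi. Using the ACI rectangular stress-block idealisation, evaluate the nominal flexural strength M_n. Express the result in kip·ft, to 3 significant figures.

M_n ≈ 2370 kip·ft

T = A_s f_y = 13.42 × 60 = 805.2 kips.
a = T/(0.85 f'_c b) = 805.2/(0.85 × 6.15 × 21.2) = 7.266 in.
M_n = T(d − a/2) = 805.2 × (39 − 3.633) = 28477.5 kip·in = 28477.5/12 = 2373.13 kip·ft.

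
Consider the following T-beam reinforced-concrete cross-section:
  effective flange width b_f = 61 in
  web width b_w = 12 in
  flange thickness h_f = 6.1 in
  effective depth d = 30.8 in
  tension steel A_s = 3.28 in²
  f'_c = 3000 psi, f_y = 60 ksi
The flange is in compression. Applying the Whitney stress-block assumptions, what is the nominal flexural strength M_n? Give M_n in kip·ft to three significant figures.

Tension: T = A_s f_y = 3.28 × 60 = 196.8 kips.
Try a within the flange: a = T/(0.85 f'_c b_f) = 196.8/(0.85 × 3 × 61) = 1.265 in.
Since a = 1.265 ≤ h_f = 6.1 in, the stress block lies entirely in the flange; analyse as a rectangular beam of width b_f.
M_n = T(d − a/2) = 196.8 × (30.8 − 0.6325) = 5937.0 kip·in.
M_n = 5937.0/12 = 494.75 kip·ft.

M_n ≈ 495 kip·ft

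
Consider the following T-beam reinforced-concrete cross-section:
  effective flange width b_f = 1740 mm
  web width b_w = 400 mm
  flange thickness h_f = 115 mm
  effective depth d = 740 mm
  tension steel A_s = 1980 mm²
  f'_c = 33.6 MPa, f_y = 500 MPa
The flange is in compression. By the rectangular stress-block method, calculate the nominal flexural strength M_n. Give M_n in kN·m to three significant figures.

M_n ≈ 723 kN·m

Tension: T = A_s f_y = 1980 × 500 = 990000 N.
Try a within the flange: a = T/(0.85 f'_c b_f) = 990000/(0.85 × 33.6 × 1740) = 19.92 mm.
Since a = 19.92 ≤ h_f = 115 mm, the stress block lies entirely in the flange; analyse as a rectangular beam of width b_f.
M_n = T(d − a/2) = 990000 × (740 − 9.96) = 722.74 × 10⁶ N·mm.
M_n = 722.74 kN·m.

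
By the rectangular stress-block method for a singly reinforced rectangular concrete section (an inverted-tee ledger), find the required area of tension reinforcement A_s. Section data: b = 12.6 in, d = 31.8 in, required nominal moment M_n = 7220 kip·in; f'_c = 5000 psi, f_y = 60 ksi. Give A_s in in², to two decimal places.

From M_n = 0.85 f'_c a b (d − a/2):
a = d − √(d² − 2M_n/(0.85 f'_c b)) = 31.8 − √(31.8² − 2 × 7220/(0.85 × 5 × 12.6)) = 4.568 in.
A_s = 0.85 f'_c a b / f_y = 0.85 × 5 × 4.568 × 12.6 / 60 = 4.077 in².

A_s ≈ 4.08 in²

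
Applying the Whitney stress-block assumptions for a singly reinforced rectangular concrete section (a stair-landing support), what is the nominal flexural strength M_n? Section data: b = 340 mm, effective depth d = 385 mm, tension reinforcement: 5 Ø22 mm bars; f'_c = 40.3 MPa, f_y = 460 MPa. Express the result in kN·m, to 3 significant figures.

A_s = 5 × 380 = 1900 mm².
T = A_s f_y = 1900 × 460 = 874000 N = 874 kN.
From C = T: a = T/(0.85 f'_c b) = 874000/(0.85 × 40.3 × 340) = 75.04 mm.
M_n = T(d − a/2) = 874 kN × (385 − 37.52) mm = 303.70 kN·m.

M_n ≈ 304 kN·m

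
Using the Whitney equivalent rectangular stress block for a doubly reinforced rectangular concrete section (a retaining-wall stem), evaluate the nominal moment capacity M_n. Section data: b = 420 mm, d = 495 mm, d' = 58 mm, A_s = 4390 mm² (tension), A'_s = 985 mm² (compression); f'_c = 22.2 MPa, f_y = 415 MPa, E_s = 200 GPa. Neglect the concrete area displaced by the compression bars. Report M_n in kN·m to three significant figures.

M_n ≈ 752 kN·m

Assume both tension and compression steel yield.
Net tension couple steel: A_s − A'_s = 3405 mm².
a = (A_s − A'_s) f_y / (0.85 f'_c b) = 1413075/(0.85 × 22.2 × 420) = 178.30 mm.
c = a/β₁ = 178.30/0.85 = 209.76 mm; ε'_s = 0.003(c − d')/c = 0.0022 ≥ f_y/E_s = 0.0021, so compression steel does yield.
M_n = (A_s − A'_s) f_y (d − a/2) + A'_s f_y (d − d') = [1413075 × (495 − 89.15) + 408775 × (495 − 58)] × 10⁻⁶ = 573.50 + 178.63 = 752.13 kN·m.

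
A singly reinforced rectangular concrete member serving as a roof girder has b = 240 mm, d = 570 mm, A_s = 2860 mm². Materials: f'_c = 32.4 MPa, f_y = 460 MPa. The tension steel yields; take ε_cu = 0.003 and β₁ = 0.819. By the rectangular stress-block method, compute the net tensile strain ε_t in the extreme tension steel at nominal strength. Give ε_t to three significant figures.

a = A_s f_y/(0.85 f'_c b) = 199.04 mm.
β₁ = 0.819, so c = a/β₁ = 199.04/0.819 = 243.03 mm.
From the linear strain diagram with ε_cu = 0.003: ε_t = 0.003 (d − c)/c = 0.003 × (570 − 243.03)/243.03 = 0.00404.
ε_t is between 0.004 and 0.005 — transition zone.

ε_t ≈ 0.00404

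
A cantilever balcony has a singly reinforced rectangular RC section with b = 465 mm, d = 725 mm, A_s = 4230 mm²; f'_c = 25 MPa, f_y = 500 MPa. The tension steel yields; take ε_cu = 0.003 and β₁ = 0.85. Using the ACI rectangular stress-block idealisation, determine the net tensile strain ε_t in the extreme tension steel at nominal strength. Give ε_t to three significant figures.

ε_t ≈ 0.00564

a = A_s f_y/(0.85 f'_c b) = 214.04 mm.
β₁ = 0.85, so c = a/β₁ = 214.04/0.85 = 251.81 mm.
From the linear strain diagram with ε_cu = 0.003: ε_t = 0.003 (d − c)/c = 0.003 × (725 − 251.81)/251.81 = 0.00564.
Since ε_t ≥ 0.005, the section is tension-controlled.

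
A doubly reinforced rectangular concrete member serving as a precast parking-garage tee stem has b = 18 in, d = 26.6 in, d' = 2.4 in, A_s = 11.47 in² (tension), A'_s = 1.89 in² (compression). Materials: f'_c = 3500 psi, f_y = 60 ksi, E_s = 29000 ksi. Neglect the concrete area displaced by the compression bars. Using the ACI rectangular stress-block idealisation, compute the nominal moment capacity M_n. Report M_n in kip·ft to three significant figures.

M_n ≈ 1250 kip·ft

Assume both steels yield.
a = (A_s − A'_s) f_y/(0.85 f'_c b) = (11.47 − 1.89) × 60/(0.85 × 3.5 × 18) = 10.734 in.
c = a/β₁ = 10.734/0.85 = 12.628 in; ε'_s = 0.003(c − d')/c = 0.0024 ≥ ε_y = 0.0021, so the compression steel yields.
M_n = (A_s − A'_s) f_y (d − a/2) + A'_s f_y (d − d') = 574.8 × (26.6 − 5.367) + 113.4 × (26.6 − 2.4) = 12204.7 + 2744.3 = 14949.0 kip·in = 14949.0/12 = 1245.75 kip·ft.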